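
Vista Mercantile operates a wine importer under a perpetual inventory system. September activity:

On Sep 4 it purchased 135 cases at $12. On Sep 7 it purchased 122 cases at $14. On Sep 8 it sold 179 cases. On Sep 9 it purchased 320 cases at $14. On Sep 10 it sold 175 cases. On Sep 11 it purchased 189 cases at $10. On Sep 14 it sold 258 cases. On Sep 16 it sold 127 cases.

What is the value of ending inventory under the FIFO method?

Sep 8, 179 sold [FIFO — oldest first]: 135 @ $12 + 44 @ $14 = $2,236
Sep 10, 175 sold [FIFO — oldest first]: 78 @ $14 + 97 @ $14 = $2,450
Sep 14, 258 sold [FIFO — oldest first]: 223 @ $14 + 35 @ $10 = $3,472
Sep 16, 127 sold [FIFO — oldest first]: 127 @ $10 = $1,270
Total COGS = $2,236 + $2,450 + $3,472 + $1,270 = $9,428
Ending inventory: 27 @ $10 = $270

Ending inventory = $270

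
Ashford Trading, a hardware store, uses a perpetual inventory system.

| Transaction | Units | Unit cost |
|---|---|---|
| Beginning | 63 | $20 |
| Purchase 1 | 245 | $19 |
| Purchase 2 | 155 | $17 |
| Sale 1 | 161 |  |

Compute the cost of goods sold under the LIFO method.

COGS = $2,749

Sale 1 (161) [LIFO — newest first]: 155 @ $17 + 6 @ $19 = $2,749
Ending inventory: 63 @ $20 + 239 @ $19 = $5,801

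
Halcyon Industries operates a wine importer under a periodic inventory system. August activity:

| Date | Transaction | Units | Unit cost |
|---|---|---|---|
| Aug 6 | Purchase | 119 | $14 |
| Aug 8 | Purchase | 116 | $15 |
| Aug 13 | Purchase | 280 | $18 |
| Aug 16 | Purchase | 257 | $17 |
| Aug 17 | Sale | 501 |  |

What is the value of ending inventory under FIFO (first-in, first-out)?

Ending inventory = $4,621

Aug 17, 501 sold [FIFO — oldest first]: 119 @ $14 + 116 @ $15 + 266 @ $18 = $8,194
Ending inventory: 14 @ $18 + 257 @ $17 = $4,621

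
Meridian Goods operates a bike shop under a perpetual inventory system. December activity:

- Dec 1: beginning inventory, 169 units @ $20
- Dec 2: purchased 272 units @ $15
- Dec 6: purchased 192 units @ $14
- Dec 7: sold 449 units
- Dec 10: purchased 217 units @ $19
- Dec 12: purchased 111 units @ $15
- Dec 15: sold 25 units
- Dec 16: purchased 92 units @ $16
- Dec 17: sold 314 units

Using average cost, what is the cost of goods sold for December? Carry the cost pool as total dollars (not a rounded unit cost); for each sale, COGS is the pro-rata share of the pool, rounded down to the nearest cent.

After Dec 1: 169 on hand, pool $3,380.00 (≈ $20.0000 each)
After Dec 2: 441 on hand, pool $7,460.00 (≈ $16.9161 each)
After Dec 6: 633 on hand, pool $10,148.00 (≈ $16.0316 each)
Dec 7, sell 449: 449/633 × $10,148.00 → $7,198.18
After Dec 10: 401 on hand, pool $7,072.82 (≈ $17.6380 each)
After Dec 12: 512 on hand, pool $8,737.82 (≈ $17.0661 each)
Dec 15, sell 25: 25/512 × $8,737.82 → $426.65
After Dec 16: 579 on hand, pool $9,783.17 (≈ $16.8967 each)
Dec 17, sell 314: 314/579 × $9,783.17 → $5,305.55
Total COGS = $7,198.18 + $426.65 + $5,305.55 = $12,930.38
Ending inventory (cost pool remaining) = $4,477.62

COGS = $12,930.38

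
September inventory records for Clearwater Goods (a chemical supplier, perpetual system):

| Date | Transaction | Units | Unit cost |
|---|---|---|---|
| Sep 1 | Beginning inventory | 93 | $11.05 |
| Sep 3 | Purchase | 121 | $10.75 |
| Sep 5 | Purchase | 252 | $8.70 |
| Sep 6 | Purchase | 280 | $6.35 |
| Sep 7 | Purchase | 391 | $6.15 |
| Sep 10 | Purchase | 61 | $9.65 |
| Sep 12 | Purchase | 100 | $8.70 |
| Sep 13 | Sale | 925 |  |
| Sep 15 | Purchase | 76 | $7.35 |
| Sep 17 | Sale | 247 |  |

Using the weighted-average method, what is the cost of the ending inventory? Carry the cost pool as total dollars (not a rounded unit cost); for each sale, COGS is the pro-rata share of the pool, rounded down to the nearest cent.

After Sep 1: 93 on hand, pool $1,027.65 (≈ $11.0500 each)
After Sep 3: 214 on hand, pool $2,328.40 (≈ $10.8804 each)
After Sep 5: 466 on hand, pool $4,520.80 (≈ $9.7013 each)
After Sep 6: 746 on hand, pool $6,298.80 (≈ $8.4434 each)
After Sep 7: 1137 on hand, pool $8,703.45 (≈ $7.6547 each)
After Sep 10: 1198 on hand, pool $9,292.10 (≈ $7.7563 each)
After Sep 12: 1298 on hand, pool $10,162.10 (≈ $7.8290 each)
Sep 13, sell 925: 925/1298 × $10,162.10 → $7,241.86
After Sep 15: 449 on hand, pool $3,478.84 (≈ $7.7480 each)
Sep 17, sell 247: 247/449 × $3,478.84 → $1,913.74
Total COGS = $7,241.86 + $1,913.74 = $9,155.60
Ending inventory (cost pool remaining) = $1,565.10

Ending inventory = $1,565.10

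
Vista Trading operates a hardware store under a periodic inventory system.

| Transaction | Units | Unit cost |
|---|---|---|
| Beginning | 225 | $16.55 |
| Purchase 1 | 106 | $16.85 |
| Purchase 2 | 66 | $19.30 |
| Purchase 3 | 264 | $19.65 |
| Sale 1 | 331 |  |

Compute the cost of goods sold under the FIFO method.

COGS = $5,509.85

Sale 1 (331) [FIFO — oldest first]: 225 @ $16.55 + 106 @ $16.85 = $5,509.85
Ending inventory: 66 @ $19.30 + 264 @ $19.65 = $6,461.40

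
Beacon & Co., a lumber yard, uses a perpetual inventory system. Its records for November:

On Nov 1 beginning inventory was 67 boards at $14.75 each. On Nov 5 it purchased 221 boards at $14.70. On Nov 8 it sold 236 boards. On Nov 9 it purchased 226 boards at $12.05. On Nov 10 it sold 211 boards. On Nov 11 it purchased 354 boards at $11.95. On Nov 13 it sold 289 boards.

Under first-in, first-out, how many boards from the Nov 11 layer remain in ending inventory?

Nov 8, 236 sold [FIFO — oldest first]: 67 @ $14.75 + 169 @ $14.70 = $3,472.55
Nov 10, 211 sold [FIFO — oldest first]: 52 @ $14.70 + 159 @ $12.05 = $2,680.35
Nov 13, 289 sold [FIFO — oldest first]: 67 @ $12.05 + 222 @ $11.95 = $3,460.25
Total COGS = $3,472.55 + $2,680.35 + $3,460.25 = $9,613.15
Ending inventory: 132 @ $11.95 = $1,577.40

132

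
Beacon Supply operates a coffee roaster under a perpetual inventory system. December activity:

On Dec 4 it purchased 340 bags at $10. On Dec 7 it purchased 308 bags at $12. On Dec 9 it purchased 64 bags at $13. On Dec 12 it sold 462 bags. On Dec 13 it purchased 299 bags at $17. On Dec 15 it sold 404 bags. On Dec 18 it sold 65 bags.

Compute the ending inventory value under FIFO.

Dec 12, 462 sold [FIFO — oldest first]: 340 @ $10 + 122 @ $12 = $4,864
Dec 15, 404 sold [FIFO — oldest first]: 186 @ $12 + 64 @ $13 + 154 @ $17 = $5,682
Dec 18, 65 sold [FIFO — oldest first]: 65 @ $17 = $1,105
Total COGS = $4,864 + $5,682 + $1,105 = $11,651
Ending inventory: 80 @ $17 = $1,360
Check: goods available $13,011 = COGS $11,651 + ending $1,360

Ending inventory = $1,360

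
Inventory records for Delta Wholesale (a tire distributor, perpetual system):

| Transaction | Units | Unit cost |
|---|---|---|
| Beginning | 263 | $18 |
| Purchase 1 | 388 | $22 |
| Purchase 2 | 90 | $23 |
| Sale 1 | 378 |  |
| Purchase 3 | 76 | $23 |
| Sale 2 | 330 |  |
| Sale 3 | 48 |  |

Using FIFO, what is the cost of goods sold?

Sale 1 (378) [FIFO — oldest first]: 263 @ $18 + 115 @ $22 = $7,264
Sale 2 (330) [FIFO — oldest first]: 273 @ $22 + 57 @ $23 = $7,317
Sale 3 (48) [FIFO — oldest first]: 33 @ $23 + 15 @ $23 = $1,104
Total COGS = $7,264 + $7,317 + $1,104 = $15,685
Ending inventory: 61 @ $23 = $1,403
Check: goods available $17,088 = COGS $15,685 + ending $1,403

COGS = $15,685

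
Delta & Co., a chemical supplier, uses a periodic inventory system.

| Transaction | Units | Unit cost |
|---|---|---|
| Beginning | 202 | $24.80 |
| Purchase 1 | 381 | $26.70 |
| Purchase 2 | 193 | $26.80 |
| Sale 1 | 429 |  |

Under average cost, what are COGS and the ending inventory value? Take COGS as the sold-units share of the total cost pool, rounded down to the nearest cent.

Sale 1, sell 429: 429/776 × $20,354.70 → $11,252.79
Ending inventory (cost pool remaining) = $9,101.91
Check: goods available $20,354.70 = COGS $11,252.79 + ending $9,101.91

COGS = $11,252.79; ending inventory = $9,101.91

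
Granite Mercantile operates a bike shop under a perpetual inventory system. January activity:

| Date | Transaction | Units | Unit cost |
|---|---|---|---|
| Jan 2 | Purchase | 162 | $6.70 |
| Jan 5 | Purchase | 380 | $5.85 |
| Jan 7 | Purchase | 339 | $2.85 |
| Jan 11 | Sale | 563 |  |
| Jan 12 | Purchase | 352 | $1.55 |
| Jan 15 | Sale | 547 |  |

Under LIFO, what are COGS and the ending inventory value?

COGS = $3,996.05; ending inventory = $824.10

Jan 11, 563 sold [LIFO — newest first]: 339 @ $2.85 + 224 @ $5.85 = $2,276.55
Jan 15, 547 sold [LIFO — newest first]: 352 @ $1.55 + 156 @ $5.85 + 39 @ $6.70 = $1,719.50
Total COGS = $2,276.55 + $1,719.50 = $3,996.05
Ending inventory: 123 @ $6.70 = $824.10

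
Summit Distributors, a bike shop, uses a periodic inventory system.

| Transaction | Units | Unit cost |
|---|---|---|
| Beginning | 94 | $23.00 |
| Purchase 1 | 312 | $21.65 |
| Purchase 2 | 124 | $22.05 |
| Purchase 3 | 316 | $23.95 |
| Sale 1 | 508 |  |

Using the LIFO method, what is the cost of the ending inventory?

Ending inventory = $7,444.60

Sale 1 (508) [LIFO — newest first]: 316 @ $23.95 + 124 @ $22.05 + 68 @ $21.65 = $11,774.60
Ending inventory: 94 @ $23.00 + 244 @ $21.65 = $7,444.60
Check: goods available $19,219.20 = COGS $11,774.60 + ending $7,444.60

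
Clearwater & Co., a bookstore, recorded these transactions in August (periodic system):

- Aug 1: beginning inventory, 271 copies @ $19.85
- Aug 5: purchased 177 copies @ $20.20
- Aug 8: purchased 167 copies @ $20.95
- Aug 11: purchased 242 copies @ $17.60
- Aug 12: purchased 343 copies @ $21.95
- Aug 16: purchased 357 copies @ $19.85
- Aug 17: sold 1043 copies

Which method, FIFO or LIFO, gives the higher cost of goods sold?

LIFO

FIFO COGS: 271 @ $19.85 + 177 @ $20.20 + 167 @ $20.95 + 242 @ $17.60 + 186 @ $21.95 = $20,795.30
LIFO COGS: 357 @ $19.85 + 343 @ $21.95 + 242 @ $17.60 + 101 @ $20.95 = $20,990.45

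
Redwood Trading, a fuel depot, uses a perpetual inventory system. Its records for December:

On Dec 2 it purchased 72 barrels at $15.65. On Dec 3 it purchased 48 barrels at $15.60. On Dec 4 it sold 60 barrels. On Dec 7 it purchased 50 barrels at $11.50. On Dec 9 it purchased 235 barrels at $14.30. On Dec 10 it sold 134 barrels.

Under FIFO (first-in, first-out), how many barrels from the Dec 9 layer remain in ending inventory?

Dec 4, 60 sold [FIFO — oldest first]: 60 @ $15.65 = $939.00
Dec 10, 134 sold [FIFO — oldest first]: 12 @ $15.65 + 48 @ $15.60 + 50 @ $11.50 + 24 @ $14.30 = $1,854.80
Total COGS = $939.00 + $1,854.80 = $2,793.80
Ending inventory: 211 @ $14.30 = $3,017.30
Check: goods available $5,811.10 = COGS $2,793.80 + ending $3,017.30

211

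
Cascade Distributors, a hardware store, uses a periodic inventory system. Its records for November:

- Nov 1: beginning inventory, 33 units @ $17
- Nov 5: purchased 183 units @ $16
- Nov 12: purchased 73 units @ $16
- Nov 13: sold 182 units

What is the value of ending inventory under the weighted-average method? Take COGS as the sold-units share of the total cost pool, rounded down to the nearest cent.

Ending inventory = $1,724.22

Nov 13, sell 182: 182/289 × $4,657.00 → $2,932.78
Ending inventory (cost pool remaining) = $1,724.22
Check: goods available $4,657.00 = COGS $2,932.78 + ending $1,724.22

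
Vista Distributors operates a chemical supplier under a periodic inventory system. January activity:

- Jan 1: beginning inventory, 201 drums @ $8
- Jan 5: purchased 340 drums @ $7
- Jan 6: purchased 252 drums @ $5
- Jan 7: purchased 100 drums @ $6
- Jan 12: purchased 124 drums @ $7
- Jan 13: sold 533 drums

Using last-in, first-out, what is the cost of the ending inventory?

Ending inventory = $3,589

Jan 13, 533 sold [LIFO — newest first]: 124 @ $7 + 100 @ $6 + 252 @ $5 + 57 @ $7 = $3,127
Ending inventory: 201 @ $8 + 283 @ $7 = $3,589
Check: goods available $6,716 = COGS $3,127 + ending $3,589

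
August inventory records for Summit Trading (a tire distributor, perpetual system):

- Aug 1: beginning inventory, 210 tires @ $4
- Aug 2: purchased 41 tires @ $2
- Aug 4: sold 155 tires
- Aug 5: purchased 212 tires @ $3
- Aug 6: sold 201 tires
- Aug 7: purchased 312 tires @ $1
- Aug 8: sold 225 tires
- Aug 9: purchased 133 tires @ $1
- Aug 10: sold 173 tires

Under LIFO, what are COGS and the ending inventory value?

Aug 4, 155 sold [LIFO — newest first]: 41 @ $2 + 114 @ $4 = $538
Aug 6, 201 sold [LIFO — newest first]: 201 @ $3 = $603
Aug 8, 225 sold [LIFO — newest first]: 225 @ $1 = $225
Aug 10, 173 sold [LIFO — newest first]: 133 @ $1 + 40 @ $1 = $173
Total COGS = $538 + $603 + $225 + $173 = $1,539
Ending inventory: 96 @ $4 + 11 @ $3 + 47 @ $1 = $464

COGS = $1,539; ending inventory = $464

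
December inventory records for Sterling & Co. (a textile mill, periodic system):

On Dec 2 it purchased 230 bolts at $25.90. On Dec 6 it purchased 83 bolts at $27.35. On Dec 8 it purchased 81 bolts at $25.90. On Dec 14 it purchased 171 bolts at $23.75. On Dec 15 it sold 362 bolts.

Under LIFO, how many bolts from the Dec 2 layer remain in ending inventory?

203

Dec 15, 362 sold [LIFO — newest first]: 171 @ $23.75 + 81 @ $25.90 + 83 @ $27.35 + 27 @ $25.90 = $9,128.50
Ending inventory: 203 @ $25.90 = $5,257.70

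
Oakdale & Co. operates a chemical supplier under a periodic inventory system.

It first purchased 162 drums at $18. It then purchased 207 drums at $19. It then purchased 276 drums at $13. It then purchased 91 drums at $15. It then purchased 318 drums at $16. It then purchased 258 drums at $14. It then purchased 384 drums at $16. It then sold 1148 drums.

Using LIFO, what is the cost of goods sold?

Sale 1 (1148) [LIFO — newest first]: 384 @ $16 + 258 @ $14 + 318 @ $16 + 91 @ $15 + 97 @ $13 = $17,470
Ending inventory: 162 @ $18 + 207 @ $19 + 179 @ $13 = $9,176

COGS = $17,470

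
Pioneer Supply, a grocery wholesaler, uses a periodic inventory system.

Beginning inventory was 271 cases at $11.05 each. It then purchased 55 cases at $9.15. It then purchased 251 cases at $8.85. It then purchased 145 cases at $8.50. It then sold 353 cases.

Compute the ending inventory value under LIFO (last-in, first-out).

Sale 1 (353) [LIFO — newest first]: 145 @ $8.50 + 208 @ $8.85 = $3,073.30
Ending inventory: 271 @ $11.05 + 55 @ $9.15 + 43 @ $8.85 = $3,878.35

Ending inventory = $3,878.35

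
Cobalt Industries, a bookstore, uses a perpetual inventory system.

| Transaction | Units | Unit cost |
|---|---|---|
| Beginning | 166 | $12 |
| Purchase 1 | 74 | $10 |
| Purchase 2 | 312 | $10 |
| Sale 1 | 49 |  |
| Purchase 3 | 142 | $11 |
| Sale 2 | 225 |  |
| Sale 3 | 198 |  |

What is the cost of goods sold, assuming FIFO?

COGS = $5,052

Sale 1 (49) [FIFO — oldest first]: 49 @ $12 = $588
Sale 2 (225) [FIFO — oldest first]: 117 @ $12 + 74 @ $10 + 34 @ $10 = $2,484
Sale 3 (198) [FIFO — oldest first]: 198 @ $10 = $1,980
Total COGS = $588 + $2,484 + $1,980 = $5,052
Ending inventory: 80 @ $10 + 142 @ $11 = $2,362
Check: goods available $7,414 = COGS $5,052 + ending $2,362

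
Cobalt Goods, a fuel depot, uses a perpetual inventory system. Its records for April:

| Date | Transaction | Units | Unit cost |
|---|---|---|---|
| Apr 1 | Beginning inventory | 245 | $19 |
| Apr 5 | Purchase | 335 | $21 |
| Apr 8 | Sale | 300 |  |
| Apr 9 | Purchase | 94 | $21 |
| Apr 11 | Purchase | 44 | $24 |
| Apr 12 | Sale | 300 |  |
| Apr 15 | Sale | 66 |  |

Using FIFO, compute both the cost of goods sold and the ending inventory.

COGS = $13,496; ending inventory = $1,224

Apr 8, 300 sold [FIFO — oldest first]: 245 @ $19 + 55 @ $21 = $5,810
Apr 12, 300 sold [FIFO — oldest first]: 280 @ $21 + 20 @ $21 = $6,300
Apr 15, 66 sold [FIFO — oldest first]: 66 @ $21 = $1,386
Total COGS = $5,810 + $6,300 + $1,386 = $13,496
Ending inventory: 8 @ $21 + 44 @ $24 = $1,224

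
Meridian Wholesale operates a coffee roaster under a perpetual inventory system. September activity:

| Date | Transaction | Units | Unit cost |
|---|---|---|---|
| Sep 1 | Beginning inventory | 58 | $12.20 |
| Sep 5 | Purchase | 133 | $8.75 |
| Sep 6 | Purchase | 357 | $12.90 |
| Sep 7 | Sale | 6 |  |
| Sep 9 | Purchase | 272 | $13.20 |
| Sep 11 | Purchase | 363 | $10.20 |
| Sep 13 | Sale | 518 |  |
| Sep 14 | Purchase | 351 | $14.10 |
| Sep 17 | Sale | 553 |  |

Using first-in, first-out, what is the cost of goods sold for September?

COGS = $12,688.45

Sep 7, 6 sold [FIFO — oldest first]: 6 @ $12.20 = $73.20
Sep 13, 518 sold [FIFO — oldest first]: 52 @ $12.20 + 133 @ $8.75 + 333 @ $12.90 = $6,093.85
Sep 17, 553 sold [FIFO — oldest first]: 24 @ $12.90 + 272 @ $13.20 + 257 @ $10.20 = $6,521.40
Total COGS = $73.20 + $6,093.85 + $6,521.40 = $12,688.45
Ending inventory: 106 @ $10.20 + 351 @ $14.10 = $6,030.30
Check: goods available $18,718.75 = COGS $12,688.45 + ending $6,030.30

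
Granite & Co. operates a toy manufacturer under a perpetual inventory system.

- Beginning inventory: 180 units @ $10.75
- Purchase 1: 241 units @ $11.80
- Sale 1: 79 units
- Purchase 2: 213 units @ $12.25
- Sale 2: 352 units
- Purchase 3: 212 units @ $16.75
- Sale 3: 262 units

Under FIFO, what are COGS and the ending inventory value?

COGS = $8,376.30; ending inventory = $2,562.75

Sale 1 (79) [FIFO — oldest first]: 79 @ $10.75 = $849.25
Sale 2 (352) [FIFO — oldest first]: 101 @ $10.75 + 241 @ $11.80 + 10 @ $12.25 = $4,052.05
Sale 3 (262) [FIFO — oldest first]: 203 @ $12.25 + 59 @ $16.75 = $3,475.00
Total COGS = $849.25 + $4,052.05 + $3,475.00 = $8,376.30
Ending inventory: 153 @ $16.75 = $2,562.75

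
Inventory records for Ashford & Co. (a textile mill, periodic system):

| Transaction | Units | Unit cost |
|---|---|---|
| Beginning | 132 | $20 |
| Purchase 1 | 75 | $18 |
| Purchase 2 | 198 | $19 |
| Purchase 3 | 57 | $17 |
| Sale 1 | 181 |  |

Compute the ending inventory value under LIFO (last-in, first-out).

Sale 1 (181) [LIFO — newest first]: 57 @ $17 + 124 @ $19 = $3,325
Ending inventory: 132 @ $20 + 75 @ $18 + 74 @ $19 = $5,396
Check: goods available $8,721 = COGS $3,325 + ending $5,396

Ending inventory = $5,396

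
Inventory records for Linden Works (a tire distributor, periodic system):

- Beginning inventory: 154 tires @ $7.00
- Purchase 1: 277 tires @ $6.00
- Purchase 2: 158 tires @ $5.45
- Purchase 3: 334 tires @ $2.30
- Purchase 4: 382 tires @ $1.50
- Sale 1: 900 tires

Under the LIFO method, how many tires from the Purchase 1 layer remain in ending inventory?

251

Sale 1 (900) [LIFO — newest first]: 382 @ $1.50 + 334 @ $2.30 + 158 @ $5.45 + 26 @ $6.00 = $2,358.30
Ending inventory: 154 @ $7.00 + 251 @ $6.00 = $2,584.00
Check: goods available $4,942.30 = COGS $2,358.30 + ending $2,584.00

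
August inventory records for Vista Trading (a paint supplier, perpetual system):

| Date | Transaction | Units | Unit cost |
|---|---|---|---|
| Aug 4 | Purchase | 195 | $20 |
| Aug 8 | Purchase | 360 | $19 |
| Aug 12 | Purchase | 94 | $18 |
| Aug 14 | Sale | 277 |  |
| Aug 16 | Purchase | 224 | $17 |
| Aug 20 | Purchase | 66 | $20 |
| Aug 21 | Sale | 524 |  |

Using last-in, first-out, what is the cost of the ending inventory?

Aug 14, 277 sold [LIFO — newest first]: 94 @ $18 + 183 @ $19 = $5,169
Aug 21, 524 sold [LIFO — newest first]: 66 @ $20 + 224 @ $17 + 177 @ $19 + 57 @ $20 = $9,631
Total COGS = $5,169 + $9,631 = $14,800
Ending inventory: 138 @ $20 = $2,760

Ending inventory = $2,760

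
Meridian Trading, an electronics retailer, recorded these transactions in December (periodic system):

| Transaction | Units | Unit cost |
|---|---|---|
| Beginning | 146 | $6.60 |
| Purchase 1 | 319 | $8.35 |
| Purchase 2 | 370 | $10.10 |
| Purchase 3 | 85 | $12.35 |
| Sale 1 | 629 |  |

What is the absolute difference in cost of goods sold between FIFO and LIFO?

FIFO COGS: 146 @ $6.60 + 319 @ $8.35 + 164 @ $10.10 = $5,283.65
LIFO COGS: 85 @ $12.35 + 370 @ $10.10 + 174 @ $8.35 = $6,239.65
Difference = |$5,283.65 − $6,239.65| = $956.00

$956.00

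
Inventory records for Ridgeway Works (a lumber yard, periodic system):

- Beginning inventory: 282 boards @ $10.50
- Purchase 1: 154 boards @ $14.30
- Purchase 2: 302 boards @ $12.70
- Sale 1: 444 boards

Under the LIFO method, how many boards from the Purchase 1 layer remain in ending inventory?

Sale 1 (444) [LIFO — newest first]: 302 @ $12.70 + 142 @ $14.30 = $5,866.00
Ending inventory: 282 @ $10.50 + 12 @ $14.30 = $3,132.60

12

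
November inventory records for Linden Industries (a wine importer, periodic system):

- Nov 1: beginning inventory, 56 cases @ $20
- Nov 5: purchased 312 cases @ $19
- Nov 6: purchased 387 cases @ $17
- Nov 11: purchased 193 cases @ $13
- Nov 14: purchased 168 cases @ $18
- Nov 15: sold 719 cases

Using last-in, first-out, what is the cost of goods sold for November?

Nov 15, 719 sold [LIFO — newest first]: 168 @ $18 + 193 @ $13 + 358 @ $17 = $11,619
Ending inventory: 56 @ $20 + 312 @ $19 + 29 @ $17 = $7,541

COGS = $11,619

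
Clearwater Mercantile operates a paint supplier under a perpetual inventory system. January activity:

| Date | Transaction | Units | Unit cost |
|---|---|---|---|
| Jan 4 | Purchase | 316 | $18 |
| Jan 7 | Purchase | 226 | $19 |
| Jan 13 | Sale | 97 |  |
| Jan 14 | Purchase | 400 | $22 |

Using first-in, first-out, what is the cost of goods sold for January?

COGS = $1,746

Jan 13, 97 sold [FIFO — oldest first]: 97 @ $18 = $1,746
Ending inventory: 219 @ $18 + 226 @ $19 + 400 @ $22 = $17,036
Check: goods available $18,782 = COGS $1,746 + ending $17,036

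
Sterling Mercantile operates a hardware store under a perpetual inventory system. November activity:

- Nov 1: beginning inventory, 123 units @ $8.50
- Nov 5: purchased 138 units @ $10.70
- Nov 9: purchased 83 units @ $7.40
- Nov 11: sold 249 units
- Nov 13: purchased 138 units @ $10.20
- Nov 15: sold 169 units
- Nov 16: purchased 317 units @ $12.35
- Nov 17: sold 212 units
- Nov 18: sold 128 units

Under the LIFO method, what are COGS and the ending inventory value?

COGS = $8,110.35; ending inventory = $348.50

Nov 11, 249 sold [LIFO — newest first]: 83 @ $7.40 + 138 @ $10.70 + 28 @ $8.50 = $2,328.80
Nov 15, 169 sold [LIFO — newest first]: 138 @ $10.20 + 31 @ $8.50 = $1,671.10
Nov 17, 212 sold [LIFO — newest first]: 212 @ $12.35 = $2,618.20
Nov 18, 128 sold [LIFO — newest first]: 105 @ $12.35 + 23 @ $8.50 = $1,492.25
Total COGS = $2,328.80 + $1,671.10 + $2,618.20 + $1,492.25 = $8,110.35
Ending inventory: 41 @ $8.50 = $348.50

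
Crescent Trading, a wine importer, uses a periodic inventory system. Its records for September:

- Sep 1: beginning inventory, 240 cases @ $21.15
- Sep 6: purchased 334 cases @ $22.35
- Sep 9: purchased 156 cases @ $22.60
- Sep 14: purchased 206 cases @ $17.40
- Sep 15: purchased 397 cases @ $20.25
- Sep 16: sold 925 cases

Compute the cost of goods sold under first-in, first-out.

Sep 16, 925 sold [FIFO — oldest first]: 240 @ $21.15 + 334 @ $22.35 + 156 @ $22.60 + 195 @ $17.40 = $19,459.50
Ending inventory: 11 @ $17.40 + 397 @ $20.25 = $8,230.65

COGS = $19,459.50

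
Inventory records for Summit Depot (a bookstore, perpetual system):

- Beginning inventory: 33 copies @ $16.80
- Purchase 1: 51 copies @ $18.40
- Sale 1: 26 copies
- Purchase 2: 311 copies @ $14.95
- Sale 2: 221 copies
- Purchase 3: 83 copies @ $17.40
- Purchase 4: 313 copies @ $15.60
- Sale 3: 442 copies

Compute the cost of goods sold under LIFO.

COGS = $10,797.05

Sale 1 (26) [LIFO — newest first]: 26 @ $18.40 = $478.40
Sale 2 (221) [LIFO — newest first]: 221 @ $14.95 = $3,303.95
Sale 3 (442) [LIFO — newest first]: 313 @ $15.60 + 83 @ $17.40 + 46 @ $14.95 = $7,014.70
Total COGS = $478.40 + $3,303.95 + $7,014.70 = $10,797.05
Ending inventory: 33 @ $16.80 + 25 @ $18.40 + 44 @ $14.95 = $1,672.20
Check: goods available $12,469.25 = COGS $10,797.05 + ending $1,672.20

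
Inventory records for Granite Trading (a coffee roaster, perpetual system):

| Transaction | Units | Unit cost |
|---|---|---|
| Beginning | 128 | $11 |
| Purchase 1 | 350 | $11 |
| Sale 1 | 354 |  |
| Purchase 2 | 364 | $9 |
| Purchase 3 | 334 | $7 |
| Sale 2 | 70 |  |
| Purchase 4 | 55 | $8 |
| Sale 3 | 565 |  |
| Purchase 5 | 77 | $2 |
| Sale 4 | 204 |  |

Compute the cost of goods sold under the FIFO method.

Sale 1 (354) [FIFO — oldest first]: 128 @ $11 + 226 @ $11 = $3,894
Sale 2 (70) [FIFO — oldest first]: 70 @ $11 = $770
Sale 3 (565) [FIFO — oldest first]: 54 @ $11 + 364 @ $9 + 147 @ $7 = $4,899
Sale 4 (204) [FIFO — oldest first]: 187 @ $7 + 17 @ $8 = $1,445
Total COGS = $3,894 + $770 + $4,899 + $1,445 = $11,008
Ending inventory: 38 @ $8 + 77 @ $2 = $458

COGS = $11,008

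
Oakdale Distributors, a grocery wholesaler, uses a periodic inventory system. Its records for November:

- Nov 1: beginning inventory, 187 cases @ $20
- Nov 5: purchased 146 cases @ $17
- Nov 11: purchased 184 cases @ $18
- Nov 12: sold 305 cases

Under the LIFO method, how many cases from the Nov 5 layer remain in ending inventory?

Nov 12, 305 sold [LIFO — newest first]: 184 @ $18 + 121 @ $17 = $5,369
Ending inventory: 187 @ $20 + 25 @ $17 = $4,165

25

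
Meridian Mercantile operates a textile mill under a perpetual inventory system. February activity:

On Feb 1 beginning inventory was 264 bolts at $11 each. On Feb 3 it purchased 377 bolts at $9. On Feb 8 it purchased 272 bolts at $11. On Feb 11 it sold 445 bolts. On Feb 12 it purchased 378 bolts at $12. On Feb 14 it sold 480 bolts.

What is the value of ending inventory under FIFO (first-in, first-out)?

Ending inventory = $4,392

Feb 11, 445 sold [FIFO — oldest first]: 264 @ $11 + 181 @ $9 = $4,533
Feb 14, 480 sold [FIFO — oldest first]: 196 @ $9 + 272 @ $11 + 12 @ $12 = $4,900
Total COGS = $4,533 + $4,900 = $9,433
Ending inventory: 366 @ $12 = $4,392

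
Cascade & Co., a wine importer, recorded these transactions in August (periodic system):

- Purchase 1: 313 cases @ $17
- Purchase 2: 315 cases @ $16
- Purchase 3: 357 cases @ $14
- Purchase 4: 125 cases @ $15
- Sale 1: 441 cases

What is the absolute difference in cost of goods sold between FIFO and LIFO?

FIFO COGS: 313 @ $17 + 128 @ $16 = $7,369
LIFO COGS: 125 @ $15 + 316 @ $14 = $6,299
Difference = |$7,369 − $6,299| = $1,070

$1,070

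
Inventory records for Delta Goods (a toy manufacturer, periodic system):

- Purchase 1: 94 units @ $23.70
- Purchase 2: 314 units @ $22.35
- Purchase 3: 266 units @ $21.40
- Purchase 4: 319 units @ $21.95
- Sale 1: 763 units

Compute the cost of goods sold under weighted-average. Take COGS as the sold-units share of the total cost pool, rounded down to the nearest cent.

COGS = $16,858.34

Sale 1, sell 763: 763/993 × $21,940.15 → $16,858.34
Ending inventory (cost pool remaining) = $5,081.81
Check: goods available $21,940.15 = COGS $16,858.34 + ending $5,081.81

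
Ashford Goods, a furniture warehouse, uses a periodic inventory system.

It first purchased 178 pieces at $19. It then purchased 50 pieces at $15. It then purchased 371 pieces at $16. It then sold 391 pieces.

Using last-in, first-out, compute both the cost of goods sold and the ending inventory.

COGS = $6,236; ending inventory = $3,832

Sale 1 (391) [LIFO — newest first]: 371 @ $16 + 20 @ $15 = $6,236
Ending inventory: 178 @ $19 + 30 @ $15 = $3,832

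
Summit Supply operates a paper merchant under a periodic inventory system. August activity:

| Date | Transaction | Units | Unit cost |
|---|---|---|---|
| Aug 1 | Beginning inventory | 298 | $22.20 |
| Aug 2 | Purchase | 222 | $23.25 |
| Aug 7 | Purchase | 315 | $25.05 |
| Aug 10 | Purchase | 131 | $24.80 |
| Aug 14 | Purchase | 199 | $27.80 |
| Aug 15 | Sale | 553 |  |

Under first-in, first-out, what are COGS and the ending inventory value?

Aug 15, 553 sold [FIFO — oldest first]: 298 @ $22.20 + 222 @ $23.25 + 33 @ $25.05 = $12,603.75
Ending inventory: 282 @ $25.05 + 131 @ $24.80 + 199 @ $27.80 = $15,845.10
Check: goods available $28,448.85 = COGS $12,603.75 + ending $15,845.10

COGS = $12,603.75; ending inventory = $15,845.10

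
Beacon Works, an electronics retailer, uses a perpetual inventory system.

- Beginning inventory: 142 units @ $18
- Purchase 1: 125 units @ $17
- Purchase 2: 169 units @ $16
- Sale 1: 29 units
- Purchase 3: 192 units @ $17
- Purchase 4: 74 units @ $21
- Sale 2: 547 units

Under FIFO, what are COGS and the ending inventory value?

COGS = $9,765; ending inventory = $2,438

Sale 1 (29) [FIFO — oldest first]: 29 @ $18 = $522
Sale 2 (547) [FIFO — oldest first]: 113 @ $18 + 125 @ $17 + 169 @ $16 + 140 @ $17 = $9,243
Total COGS = $522 + $9,243 = $9,765
Ending inventory: 52 @ $17 + 74 @ $21 = $2,438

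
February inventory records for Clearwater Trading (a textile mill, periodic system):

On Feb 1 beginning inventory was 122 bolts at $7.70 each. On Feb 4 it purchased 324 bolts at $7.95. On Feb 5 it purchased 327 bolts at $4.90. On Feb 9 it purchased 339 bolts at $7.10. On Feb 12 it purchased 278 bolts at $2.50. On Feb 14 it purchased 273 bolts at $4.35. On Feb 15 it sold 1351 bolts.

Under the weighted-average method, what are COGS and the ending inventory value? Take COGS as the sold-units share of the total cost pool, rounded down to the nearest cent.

COGS = $7,642.08; ending inventory = $1,764.87

Feb 15, sell 1351: 1351/1663 × $9,406.95 → $7,642.08
Ending inventory (cost pool remaining) = $1,764.87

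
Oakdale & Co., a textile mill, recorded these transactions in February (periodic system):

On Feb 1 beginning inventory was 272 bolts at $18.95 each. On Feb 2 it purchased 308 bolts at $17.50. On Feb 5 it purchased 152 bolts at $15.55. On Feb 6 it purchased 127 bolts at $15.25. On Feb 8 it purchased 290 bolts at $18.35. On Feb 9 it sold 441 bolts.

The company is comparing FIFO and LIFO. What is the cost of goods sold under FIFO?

COGS = $8,111.90

FIFO COGS: 272 @ $18.95 + 169 @ $17.50 = $8,111.90
LIFO COGS: 290 @ $18.35 + 127 @ $15.25 + 24 @ $15.55 = $7,631.45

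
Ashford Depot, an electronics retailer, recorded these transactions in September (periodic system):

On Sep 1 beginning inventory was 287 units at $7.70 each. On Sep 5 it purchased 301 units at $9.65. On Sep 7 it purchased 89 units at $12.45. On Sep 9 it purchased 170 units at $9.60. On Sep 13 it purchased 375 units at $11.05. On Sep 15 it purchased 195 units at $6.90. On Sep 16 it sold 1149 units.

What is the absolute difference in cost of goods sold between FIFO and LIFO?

FIFO COGS: 287 @ $7.70 + 301 @ $9.65 + 89 @ $12.45 + 170 @ $9.60 + 302 @ $11.05 = $11,191.70
LIFO COGS: 195 @ $6.90 + 375 @ $11.05 + 170 @ $9.60 + 89 @ $12.45 + 301 @ $9.65 + 19 @ $7.70 = $11,280.25
Difference = |$11,191.70 − $11,280.25| = $88.55

$88.55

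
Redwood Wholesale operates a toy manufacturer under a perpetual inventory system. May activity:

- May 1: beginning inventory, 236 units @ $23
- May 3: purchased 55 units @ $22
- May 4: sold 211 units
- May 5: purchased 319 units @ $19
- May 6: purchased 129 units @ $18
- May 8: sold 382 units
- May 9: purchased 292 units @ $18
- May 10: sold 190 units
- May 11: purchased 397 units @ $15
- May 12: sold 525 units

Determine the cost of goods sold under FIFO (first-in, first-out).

May 4, 211 sold [FIFO — oldest first]: 211 @ $23 = $4,853
May 8, 382 sold [FIFO — oldest first]: 25 @ $23 + 55 @ $22 + 302 @ $19 = $7,523
May 10, 190 sold [FIFO — oldest first]: 17 @ $19 + 129 @ $18 + 44 @ $18 = $3,437
May 12, 525 sold [FIFO — oldest first]: 248 @ $18 + 277 @ $15 = $8,619
Total COGS = $4,853 + $7,523 + $3,437 + $8,619 = $24,432
Ending inventory: 120 @ $15 = $1,800

COGS = $24,432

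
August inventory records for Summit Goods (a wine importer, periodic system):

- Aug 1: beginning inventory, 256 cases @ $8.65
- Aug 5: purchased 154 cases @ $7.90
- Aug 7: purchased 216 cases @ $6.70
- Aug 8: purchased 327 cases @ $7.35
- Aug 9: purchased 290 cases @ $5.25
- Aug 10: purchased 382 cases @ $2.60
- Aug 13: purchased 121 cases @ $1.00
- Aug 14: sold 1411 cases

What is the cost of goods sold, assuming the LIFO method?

COGS = $7,079.85

Aug 14, 1411 sold [LIFO — newest first]: 121 @ $1.00 + 382 @ $2.60 + 290 @ $5.25 + 327 @ $7.35 + 216 @ $6.70 + 75 @ $7.90 = $7,079.85
Ending inventory: 256 @ $8.65 + 79 @ $7.90 = $2,838.50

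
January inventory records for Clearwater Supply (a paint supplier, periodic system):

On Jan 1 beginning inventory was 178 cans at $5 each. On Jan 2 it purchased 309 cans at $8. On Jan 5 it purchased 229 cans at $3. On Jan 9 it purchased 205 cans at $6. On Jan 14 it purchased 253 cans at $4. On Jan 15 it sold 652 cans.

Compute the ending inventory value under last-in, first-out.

Ending inventory = $3,467

Jan 15, 652 sold [LIFO — newest first]: 253 @ $4 + 205 @ $6 + 194 @ $3 = $2,824
Ending inventory: 178 @ $5 + 309 @ $8 + 35 @ $3 = $3,467
Check: goods available $6,291 = COGS $2,824 + ending $3,467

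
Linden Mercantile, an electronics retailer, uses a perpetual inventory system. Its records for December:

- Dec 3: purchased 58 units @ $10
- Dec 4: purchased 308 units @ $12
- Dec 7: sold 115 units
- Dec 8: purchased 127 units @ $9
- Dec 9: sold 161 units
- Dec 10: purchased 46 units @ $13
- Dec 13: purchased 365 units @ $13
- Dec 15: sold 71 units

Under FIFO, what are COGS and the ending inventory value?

COGS = $4,048; ending inventory = $6,714

Dec 7, 115 sold [FIFO — oldest first]: 58 @ $10 + 57 @ $12 = $1,264
Dec 9, 161 sold [FIFO — oldest first]: 161 @ $12 = $1,932
Dec 15, 71 sold [FIFO — oldest first]: 71 @ $12 = $852
Total COGS = $1,264 + $1,932 + $852 = $4,048
Ending inventory: 19 @ $12 + 127 @ $9 + 46 @ $13 + 365 @ $13 = $6,714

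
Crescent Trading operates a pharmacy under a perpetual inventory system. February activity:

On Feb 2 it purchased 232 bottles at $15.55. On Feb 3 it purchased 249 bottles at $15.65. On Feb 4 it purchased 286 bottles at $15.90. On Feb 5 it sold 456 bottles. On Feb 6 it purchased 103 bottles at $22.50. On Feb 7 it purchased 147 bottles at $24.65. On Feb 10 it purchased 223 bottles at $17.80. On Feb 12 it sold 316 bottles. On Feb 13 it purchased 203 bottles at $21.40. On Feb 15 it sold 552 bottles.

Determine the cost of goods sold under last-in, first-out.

Feb 5, 456 sold [LIFO — newest first]: 286 @ $15.90 + 170 @ $15.65 = $7,207.90
Feb 12, 316 sold [LIFO — newest first]: 223 @ $17.80 + 93 @ $24.65 = $6,261.85
Feb 15, 552 sold [LIFO — newest first]: 203 @ $21.40 + 54 @ $24.65 + 103 @ $22.50 + 79 @ $15.65 + 113 @ $15.55 = $10,986.30
Total COGS = $7,207.90 + $6,261.85 + $10,986.30 = $24,456.05
Ending inventory: 119 @ $15.55 = $1,850.45
Check: goods available $26,306.50 = COGS $24,456.05 + ending $1,850.45

COGS = $24,456.05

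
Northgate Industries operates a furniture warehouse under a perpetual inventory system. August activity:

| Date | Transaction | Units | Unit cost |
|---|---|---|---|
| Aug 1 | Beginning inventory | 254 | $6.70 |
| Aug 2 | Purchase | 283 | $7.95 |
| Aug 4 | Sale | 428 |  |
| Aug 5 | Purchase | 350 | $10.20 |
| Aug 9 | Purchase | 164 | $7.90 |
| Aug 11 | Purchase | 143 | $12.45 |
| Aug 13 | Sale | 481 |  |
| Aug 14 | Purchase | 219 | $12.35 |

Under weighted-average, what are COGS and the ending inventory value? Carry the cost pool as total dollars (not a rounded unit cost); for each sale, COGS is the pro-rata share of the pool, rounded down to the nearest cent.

After Aug 1: 254 on hand, pool $1,701.80 (≈ $6.7000 each)
After Aug 2: 537 on hand, pool $3,951.65 (≈ $7.3588 each)
Aug 4, sell 428: 428/537 × $3,951.65 → $3,149.54
After Aug 5: 459 on hand, pool $4,372.11 (≈ $9.5253 each)
After Aug 9: 623 on hand, pool $5,667.71 (≈ $9.0974 each)
After Aug 11: 766 on hand, pool $7,448.06 (≈ $9.7233 each)
Aug 13, sell 481: 481/766 × $7,448.06 → $4,676.91
After Aug 14: 504 on hand, pool $5,475.80 (≈ $10.8647 each)
Total COGS = $3,149.54 + $4,676.91 = $7,826.45
Ending inventory (cost pool remaining) = $5,475.80

COGS = $7,826.45; ending inventory = $5,475.80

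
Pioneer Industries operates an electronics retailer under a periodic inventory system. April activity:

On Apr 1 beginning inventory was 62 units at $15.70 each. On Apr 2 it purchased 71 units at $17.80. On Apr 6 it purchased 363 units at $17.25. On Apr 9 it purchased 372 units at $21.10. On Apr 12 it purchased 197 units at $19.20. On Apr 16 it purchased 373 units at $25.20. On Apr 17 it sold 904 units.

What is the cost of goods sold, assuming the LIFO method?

COGS = $20,229.40

Apr 17, 904 sold [LIFO — newest first]: 373 @ $25.20 + 197 @ $19.20 + 334 @ $21.10 = $20,229.40
Ending inventory: 62 @ $15.70 + 71 @ $17.80 + 363 @ $17.25 + 38 @ $21.10 = $9,300.75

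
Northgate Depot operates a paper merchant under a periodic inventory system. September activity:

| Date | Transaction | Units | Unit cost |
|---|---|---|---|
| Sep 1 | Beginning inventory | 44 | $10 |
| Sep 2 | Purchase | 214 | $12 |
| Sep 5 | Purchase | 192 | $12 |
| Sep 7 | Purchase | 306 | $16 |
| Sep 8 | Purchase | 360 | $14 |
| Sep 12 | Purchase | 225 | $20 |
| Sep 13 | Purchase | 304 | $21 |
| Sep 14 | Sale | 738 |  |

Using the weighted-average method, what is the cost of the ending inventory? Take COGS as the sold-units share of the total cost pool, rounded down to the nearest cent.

Ending inventory = $14,408.35

Sep 14, sell 738: 738/1645 × $26,132.00 → $11,723.65
Ending inventory (cost pool remaining) = $14,408.35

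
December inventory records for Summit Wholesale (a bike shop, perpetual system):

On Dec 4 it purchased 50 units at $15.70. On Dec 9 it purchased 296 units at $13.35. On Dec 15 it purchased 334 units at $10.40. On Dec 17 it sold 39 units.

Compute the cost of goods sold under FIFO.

Dec 17, 39 sold [FIFO — oldest first]: 39 @ $15.70 = $612.30
Ending inventory: 11 @ $15.70 + 296 @ $13.35 + 334 @ $10.40 = $7,597.90

COGS = $612.30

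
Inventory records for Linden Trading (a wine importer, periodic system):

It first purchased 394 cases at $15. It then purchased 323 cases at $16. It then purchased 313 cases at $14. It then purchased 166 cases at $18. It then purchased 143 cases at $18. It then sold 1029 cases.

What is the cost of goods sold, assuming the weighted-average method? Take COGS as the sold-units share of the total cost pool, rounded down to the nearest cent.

Sale 1, sell 1029: 1029/1339 × $21,022.00 → $16,155.06
Ending inventory (cost pool remaining) = $4,866.94

COGS = $16,155.06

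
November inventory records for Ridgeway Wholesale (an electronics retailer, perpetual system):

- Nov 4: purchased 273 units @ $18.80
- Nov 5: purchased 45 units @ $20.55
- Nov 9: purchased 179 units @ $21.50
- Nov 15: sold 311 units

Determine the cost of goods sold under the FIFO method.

COGS = $5,913.30

Nov 15, 311 sold [FIFO — oldest first]: 273 @ $18.80 + 38 @ $20.55 = $5,913.30
Ending inventory: 7 @ $20.55 + 179 @ $21.50 = $3,992.35
Check: goods available $9,905.65 = COGS $5,913.30 + ending $3,992.35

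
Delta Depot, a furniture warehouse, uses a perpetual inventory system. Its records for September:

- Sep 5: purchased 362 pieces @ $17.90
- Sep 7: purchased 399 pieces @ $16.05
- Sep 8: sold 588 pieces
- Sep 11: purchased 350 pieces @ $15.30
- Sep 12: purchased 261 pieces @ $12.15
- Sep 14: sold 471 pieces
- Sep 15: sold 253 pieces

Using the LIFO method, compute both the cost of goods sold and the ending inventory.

COGS = $20,335.90; ending inventory = $1,074.00

Sep 8, 588 sold [LIFO — newest first]: 399 @ $16.05 + 189 @ $17.90 = $9,787.05
Sep 14, 471 sold [LIFO — newest first]: 261 @ $12.15 + 210 @ $15.30 = $6,384.15
Sep 15, 253 sold [LIFO — newest first]: 140 @ $15.30 + 113 @ $17.90 = $4,164.70
Total COGS = $9,787.05 + $6,384.15 + $4,164.70 = $20,335.90
Ending inventory: 60 @ $17.90 = $1,074.00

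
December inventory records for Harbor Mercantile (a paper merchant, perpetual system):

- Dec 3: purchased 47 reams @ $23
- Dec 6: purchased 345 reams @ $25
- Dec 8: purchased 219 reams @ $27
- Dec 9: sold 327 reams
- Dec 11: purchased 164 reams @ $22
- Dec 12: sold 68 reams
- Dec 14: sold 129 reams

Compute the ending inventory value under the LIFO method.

Dec 9, 327 sold [LIFO — newest first]: 219 @ $27 + 108 @ $25 = $8,613
Dec 12, 68 sold [LIFO — newest first]: 68 @ $22 = $1,496
Dec 14, 129 sold [LIFO — newest first]: 96 @ $22 + 33 @ $25 = $2,937
Total COGS = $8,613 + $1,496 + $2,937 = $13,046
Ending inventory: 47 @ $23 + 204 @ $25 = $6,181
Check: goods available $19,227 = COGS $13,046 + ending $6,181

Ending inventory = $6,181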